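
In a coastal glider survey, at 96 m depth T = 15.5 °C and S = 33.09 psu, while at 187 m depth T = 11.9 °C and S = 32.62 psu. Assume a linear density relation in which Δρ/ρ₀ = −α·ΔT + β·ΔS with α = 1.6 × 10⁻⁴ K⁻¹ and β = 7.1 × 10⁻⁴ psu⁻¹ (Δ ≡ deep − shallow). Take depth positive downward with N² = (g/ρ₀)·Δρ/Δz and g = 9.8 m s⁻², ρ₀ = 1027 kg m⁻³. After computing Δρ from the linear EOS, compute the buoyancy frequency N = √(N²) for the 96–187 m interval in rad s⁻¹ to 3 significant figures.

ΔT = -3.6 K, ΔS = -0.47 psu (deep − shallow).
Δρ/ρ₀ = −αΔT + βΔS = 5.76 × 10⁻⁴ − 3.337 × 10⁻⁴ = 2.423 × 10⁻⁴, so Δρ ≈ 0.2488 kg m⁻³.
N² = (g/ρ₀)·Δρ/Δz = g·(Δρ/ρ₀)/Δz = 9.8 × 2.423 × 10⁻⁴ / 91 = 2.6094 × 10⁻⁵ s⁻².
N = √(2.6094 × 10⁻⁵) = 5.1082 × 10⁻³ rad s⁻¹ ≈ 5.11 × 10⁻³ rad s⁻¹.

5.11 × 10⁻³ rad s⁻¹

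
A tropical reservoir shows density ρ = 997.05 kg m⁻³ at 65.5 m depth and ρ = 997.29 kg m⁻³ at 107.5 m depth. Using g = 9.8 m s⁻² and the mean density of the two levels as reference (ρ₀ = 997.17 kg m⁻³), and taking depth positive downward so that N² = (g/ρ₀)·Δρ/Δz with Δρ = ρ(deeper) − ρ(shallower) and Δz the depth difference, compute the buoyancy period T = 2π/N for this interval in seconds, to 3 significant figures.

Δρ = 997.29 − 997.05 = 0.24 kg m⁻³ over Δz = 107.5 − 65.5 = 42 m.
N² = (9.8/997.17) × (0.24/42) = 5.6159 × 10⁻⁵ s⁻².
N = √(5.6159 × 10⁻⁵) = 7.4939 × 10⁻³ rad s⁻¹, so T = 2π/N = 838.44 s ≈ 838 s.
N² > 0, so the interval is statically stable.

838 s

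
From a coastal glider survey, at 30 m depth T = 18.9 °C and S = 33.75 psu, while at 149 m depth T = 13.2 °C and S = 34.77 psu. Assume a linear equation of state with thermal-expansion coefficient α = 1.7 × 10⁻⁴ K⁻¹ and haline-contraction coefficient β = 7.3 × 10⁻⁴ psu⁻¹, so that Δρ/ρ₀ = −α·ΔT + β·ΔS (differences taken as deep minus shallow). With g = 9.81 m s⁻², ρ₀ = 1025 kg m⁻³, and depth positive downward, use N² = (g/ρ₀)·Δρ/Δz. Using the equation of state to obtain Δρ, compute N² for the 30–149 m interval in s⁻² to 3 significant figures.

ΔT = -5.7 K, ΔS = +1.02 psu (deep − shallow).
Δρ/ρ₀ = −αΔT + βΔS = 9.69 × 10⁻⁴ + 7.446 × 10⁻⁴ = 1.7136 × 10⁻³, so Δρ ≈ 1.756 kg m⁻³.
N² = (g/ρ₀)·Δρ/Δz = g·(Δρ/ρ₀)/Δz = 9.81 × 1.7136 × 10⁻³ / 119 = 1.4126 × 10⁻⁴ s⁻² ≈ 1.41 × 10⁻⁴ s⁻².

1.41 × 10⁻⁴ s⁻²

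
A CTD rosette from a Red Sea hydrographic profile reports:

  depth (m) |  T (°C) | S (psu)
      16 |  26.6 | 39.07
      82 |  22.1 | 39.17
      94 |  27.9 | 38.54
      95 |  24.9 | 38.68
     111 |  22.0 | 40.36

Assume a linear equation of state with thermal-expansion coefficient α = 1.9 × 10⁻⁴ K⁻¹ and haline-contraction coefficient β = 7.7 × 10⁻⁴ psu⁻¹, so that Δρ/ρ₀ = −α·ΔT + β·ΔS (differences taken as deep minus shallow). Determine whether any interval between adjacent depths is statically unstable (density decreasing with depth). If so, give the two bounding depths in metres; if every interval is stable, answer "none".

Evaluate Δρ/ρ₀ = −αΔT + βΔS across each adjacent pair:
  16–82 m: −αΔT+βΔS = −(1.9 × 10⁻⁴)(-4.5)+(7.7 × 10⁻⁴)(+0.10) = 9.3 × 10⁻⁴ → stable
  82–94 m: −αΔT+βΔS = −(1.9 × 10⁻⁴)(+5.8)+(7.7 × 10⁻⁴)(-0.63) = -1.6 × 10⁻³ → UNSTABLE
  94–95 m: −αΔT+βΔS = −(1.9 × 10⁻⁴)(-3.0)+(7.7 × 10⁻⁴)(+0.14) = 6.8 × 10⁻⁴ → stable
  95–111 m: −αΔT+βΔS = −(1.9 × 10⁻⁴)(-2.9)+(7.7 × 10⁻⁴)(+1.68) = 1.8 × 10⁻³ → stable
The 82–94 m interval has Δρ < 0: lighter water underlies denser water.

82–94 m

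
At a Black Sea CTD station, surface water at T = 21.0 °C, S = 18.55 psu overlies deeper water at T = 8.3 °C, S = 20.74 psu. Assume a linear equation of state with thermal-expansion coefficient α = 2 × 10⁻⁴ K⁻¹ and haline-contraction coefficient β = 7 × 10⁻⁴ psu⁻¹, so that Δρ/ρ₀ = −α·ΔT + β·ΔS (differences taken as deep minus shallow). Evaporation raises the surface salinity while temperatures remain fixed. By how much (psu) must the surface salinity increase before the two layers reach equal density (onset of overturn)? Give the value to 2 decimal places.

Neutral buoyancy requires −α(T_deep − T_surf) + β(S_deep − S_surf′) = 0.
S_surf′ = S_deep − (α/β)·ΔT = 20.74 − (2 × 10⁻⁴/7 × 10⁻⁴)·(-12.7) = 24.3686 psu.
Increase required: 24.3686 − 18.55 = 5.8186 psu.

5.82 psu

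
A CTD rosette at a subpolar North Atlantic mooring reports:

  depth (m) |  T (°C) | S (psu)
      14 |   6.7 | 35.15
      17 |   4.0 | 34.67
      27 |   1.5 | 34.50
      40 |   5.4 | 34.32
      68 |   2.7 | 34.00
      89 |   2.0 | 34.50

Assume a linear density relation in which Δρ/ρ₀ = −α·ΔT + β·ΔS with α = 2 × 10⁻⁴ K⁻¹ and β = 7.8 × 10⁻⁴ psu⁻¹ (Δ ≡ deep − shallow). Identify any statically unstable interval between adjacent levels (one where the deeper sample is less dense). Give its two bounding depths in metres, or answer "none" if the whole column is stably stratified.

27–40 m

Evaluate Δρ/ρ₀ = −αΔT + βΔS across each adjacent pair:
  14–17 m: −αΔT+βΔS = −(2 × 10⁻⁴)(-2.7)+(7.8 × 10⁻⁴)(-0.48) = 1.7 × 10⁻⁴ → stable
  17–27 m: −αΔT+βΔS = −(2 × 10⁻⁴)(-2.5)+(7.8 × 10⁻⁴)(-0.17) = 3.7 × 10⁻⁴ → stable
  27–40 m: −αΔT+βΔS = −(2 × 10⁻⁴)(+3.9)+(7.8 × 10⁻⁴)(-0.18) = -9.2 × 10⁻⁴ → UNSTABLE
  40–68 m: −αΔT+βΔS = −(2 × 10⁻⁴)(-2.7)+(7.8 × 10⁻⁴)(-0.32) = 2.9 × 10⁻⁴ → stable
  68–89 m: −αΔT+βΔS = −(2 × 10⁻⁴)(-0.7)+(7.8 × 10⁻⁴)(+0.50) = 5.3 × 10⁻⁴ → stable
The 27–40 m interval has Δρ < 0: lighter water underlies denser water.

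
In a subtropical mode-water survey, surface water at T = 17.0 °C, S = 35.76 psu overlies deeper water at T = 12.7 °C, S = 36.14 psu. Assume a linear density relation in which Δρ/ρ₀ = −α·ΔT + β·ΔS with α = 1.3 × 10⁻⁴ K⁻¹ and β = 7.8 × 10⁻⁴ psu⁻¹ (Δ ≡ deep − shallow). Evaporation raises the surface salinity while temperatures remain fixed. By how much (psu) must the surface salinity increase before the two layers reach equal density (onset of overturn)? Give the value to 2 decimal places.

Neutral buoyancy requires −α(T_deep − T_surf) + β(S_deep − S_surf′) = 0.
S_surf′ = S_deep − (α/β)·ΔT = 36.14 − (1.3 × 10⁻⁴/7.8 × 10⁻⁴)·(-4.3) = 36.8567 psu.
Increase required: 36.8567 − 35.76 = 1.0967 psu.

1.10 psu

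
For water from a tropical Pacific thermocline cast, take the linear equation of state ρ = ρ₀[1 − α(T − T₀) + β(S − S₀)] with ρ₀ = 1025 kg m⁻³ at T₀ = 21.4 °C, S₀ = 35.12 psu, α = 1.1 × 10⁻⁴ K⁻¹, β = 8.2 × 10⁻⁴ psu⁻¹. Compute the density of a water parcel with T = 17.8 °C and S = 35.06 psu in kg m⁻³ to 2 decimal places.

T − T₀ = -3.6 K, S − S₀ = -0.06 psu.
Bracket = 1 − α·(-3.6) + β·(-0.06) = 1 + (3.468 × 10⁻⁴) = 1.0003468.
ρ = 1025 × 1.0003468 = 1025.36 kg m⁻³.

1025.36 kg m⁻³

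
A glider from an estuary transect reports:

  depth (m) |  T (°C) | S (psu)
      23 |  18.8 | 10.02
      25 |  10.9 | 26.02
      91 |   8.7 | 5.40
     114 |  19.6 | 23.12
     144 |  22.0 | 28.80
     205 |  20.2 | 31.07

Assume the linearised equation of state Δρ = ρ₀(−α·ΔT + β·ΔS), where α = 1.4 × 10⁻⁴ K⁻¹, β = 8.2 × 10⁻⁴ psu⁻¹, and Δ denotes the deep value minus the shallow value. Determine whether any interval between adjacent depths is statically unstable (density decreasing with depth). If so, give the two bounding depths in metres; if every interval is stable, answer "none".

Evaluate Δρ/ρ₀ = −αΔT + βΔS across each adjacent pair:
  23–25 m: −αΔT+βΔS = −(1.4 × 10⁻⁴)(-7.9)+(8.2 × 10⁻⁴)(+16.00) = 0.014 → stable
  25–91 m: −αΔT+βΔS = −(1.4 × 10⁻⁴)(-2.2)+(8.2 × 10⁻⁴)(-20.62) = -0.017 → UNSTABLE
  91–114 m: −αΔT+βΔS = −(1.4 × 10⁻⁴)(+10.9)+(8.2 × 10⁻⁴)(+17.72) = 0.013 → stable
  114–144 m: −αΔT+βΔS = −(1.4 × 10⁻⁴)(+2.4)+(8.2 × 10⁻⁴)(+5.68) = 4.3 × 10⁻³ → stable
  144–205 m: −αΔT+βΔS = −(1.4 × 10⁻⁴)(-1.8)+(8.2 × 10⁻⁴)(+2.27) = 2.1 × 10⁻³ → stable
The 25–91 m interval has Δρ < 0: lighter water underlies denser water.

25–91 m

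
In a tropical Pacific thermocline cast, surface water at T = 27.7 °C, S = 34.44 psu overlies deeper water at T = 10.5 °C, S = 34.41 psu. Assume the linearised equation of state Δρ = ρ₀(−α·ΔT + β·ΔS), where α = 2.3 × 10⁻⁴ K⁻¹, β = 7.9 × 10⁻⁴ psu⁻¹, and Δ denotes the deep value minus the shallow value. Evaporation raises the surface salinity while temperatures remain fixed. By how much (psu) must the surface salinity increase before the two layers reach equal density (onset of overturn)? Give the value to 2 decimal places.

4.98 psu

Neutral buoyancy requires −α(T_deep − T_surf) + β(S_deep − S_surf′) = 0.
S_surf′ = S_deep − (α/β)·ΔT = 34.41 − (2.3 × 10⁻⁴/7.9 × 10⁻⁴)·(-17.2) = 39.4176 psu.
Increase required: 39.4176 − 34.44 = 4.9776 psu.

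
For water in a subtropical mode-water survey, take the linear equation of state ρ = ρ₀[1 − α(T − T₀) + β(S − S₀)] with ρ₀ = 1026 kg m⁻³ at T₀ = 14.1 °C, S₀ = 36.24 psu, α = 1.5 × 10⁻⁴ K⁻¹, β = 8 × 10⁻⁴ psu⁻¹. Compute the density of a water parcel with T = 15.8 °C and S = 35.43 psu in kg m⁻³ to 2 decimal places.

1025.07 kg m⁻³

T − T₀ = +1.7 K, S − S₀ = -0.81 psu.
Bracket = 1 − α·(+1.7) + β·(-0.81) = 1 + (-9.03 × 10⁻⁴) = 0.9990970.
ρ = 1026 × 0.9990970 = 1025.07 kg m⁻³.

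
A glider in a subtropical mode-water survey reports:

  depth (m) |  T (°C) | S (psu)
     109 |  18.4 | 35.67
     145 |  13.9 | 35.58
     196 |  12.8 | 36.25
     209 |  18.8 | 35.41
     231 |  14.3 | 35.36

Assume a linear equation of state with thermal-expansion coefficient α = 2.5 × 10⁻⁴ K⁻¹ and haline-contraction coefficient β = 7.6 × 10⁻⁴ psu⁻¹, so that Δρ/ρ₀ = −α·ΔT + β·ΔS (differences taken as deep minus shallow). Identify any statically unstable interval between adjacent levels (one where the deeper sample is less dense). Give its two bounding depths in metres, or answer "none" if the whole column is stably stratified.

196–209 m

Evaluate Δρ/ρ₀ = −αΔT + βΔS across each adjacent pair:
  109–145 m: −αΔT+βΔS = −(2.5 × 10⁻⁴)(-4.5)+(7.6 × 10⁻⁴)(-0.09) = 1.1 × 10⁻³ → stable
  145–196 m: −αΔT+βΔS = −(2.5 × 10⁻⁴)(-1.1)+(7.6 × 10⁻⁴)(+0.67) = 7.8 × 10⁻⁴ → stable
  196–209 m: −αΔT+βΔS = −(2.5 × 10⁻⁴)(+6.0)+(7.6 × 10⁻⁴)(-0.84) = -2.1 × 10⁻³ → UNSTABLE
  209–231 m: −αΔT+βΔS = −(2.5 × 10⁻⁴)(-4.5)+(7.6 × 10⁻⁴)(-0.05) = 1.1 × 10⁻³ → stable
The 196–209 m interval has Δρ < 0: lighter water underlies denser water.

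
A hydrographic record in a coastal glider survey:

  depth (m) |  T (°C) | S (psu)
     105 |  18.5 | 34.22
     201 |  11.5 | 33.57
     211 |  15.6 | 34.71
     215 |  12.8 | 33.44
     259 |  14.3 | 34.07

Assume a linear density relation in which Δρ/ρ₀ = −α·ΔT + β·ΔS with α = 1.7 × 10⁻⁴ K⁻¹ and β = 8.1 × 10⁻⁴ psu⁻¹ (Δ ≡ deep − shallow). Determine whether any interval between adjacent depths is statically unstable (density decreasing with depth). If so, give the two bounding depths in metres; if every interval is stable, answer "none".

Evaluate Δρ/ρ₀ = −αΔT + βΔS across each adjacent pair:
  105–201 m: −αΔT+βΔS = −(1.7 × 10⁻⁴)(-7.0)+(8.1 × 10⁻⁴)(-0.65) = 6.6 × 10⁻⁴ → stable
  201–211 m: −αΔT+βΔS = −(1.7 × 10⁻⁴)(+4.1)+(8.1 × 10⁻⁴)(+1.14) = 2.3 × 10⁻⁴ → stable
  211–215 m: −αΔT+βΔS = −(1.7 × 10⁻⁴)(-2.8)+(8.1 × 10⁻⁴)(-1.27) = -5.5 × 10⁻⁴ → UNSTABLE
  215–259 m: −αΔT+βΔS = −(1.7 × 10⁻⁴)(+1.5)+(8.1 × 10⁻⁴)(+0.63) = 2.6 × 10⁻⁴ → stable
The 211–215 m interval has Δρ < 0: lighter water underlies denser water.

211–215 m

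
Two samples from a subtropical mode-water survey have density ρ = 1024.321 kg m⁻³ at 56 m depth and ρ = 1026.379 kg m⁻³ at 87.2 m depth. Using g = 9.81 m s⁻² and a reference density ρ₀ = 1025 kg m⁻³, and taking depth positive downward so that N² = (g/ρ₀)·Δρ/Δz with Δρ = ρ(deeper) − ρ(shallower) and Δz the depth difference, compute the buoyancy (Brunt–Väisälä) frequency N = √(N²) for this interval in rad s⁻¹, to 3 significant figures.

0.0251 rad s⁻¹

Δρ = 1026.379 − 1024.321 = 2.058 kg m⁻³ over Δz = 87.2 − 56 = 31.2 m.
N² = (9.81/1025) × (2.058/31.2) = 6.3130 × 10⁻⁴ s⁻².
N = √(6.3130 × 10⁻⁴) = 0.025126 rad s⁻¹ ≈ 0.0251 rad s⁻¹.
A positive N² confirms static stability across the interval.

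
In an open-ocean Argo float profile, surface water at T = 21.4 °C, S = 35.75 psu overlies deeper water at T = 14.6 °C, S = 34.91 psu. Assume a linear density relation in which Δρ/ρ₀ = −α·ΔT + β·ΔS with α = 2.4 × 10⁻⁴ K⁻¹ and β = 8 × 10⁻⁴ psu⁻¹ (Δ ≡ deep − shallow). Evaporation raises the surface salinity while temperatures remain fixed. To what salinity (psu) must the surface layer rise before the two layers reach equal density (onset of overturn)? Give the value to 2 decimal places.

Neutral buoyancy requires −α(T_deep − T_surf) + β(S_deep − S_surf′) = 0.
S_surf′ = S_deep − (α/β)·ΔT = 34.91 − (2.4 × 10⁻⁴/8 × 10⁻⁴)·(-6.8) = 36.9500 psu.
Increase required: 36.9500 − 35.75 = 1.2000 psu.

36.95 psu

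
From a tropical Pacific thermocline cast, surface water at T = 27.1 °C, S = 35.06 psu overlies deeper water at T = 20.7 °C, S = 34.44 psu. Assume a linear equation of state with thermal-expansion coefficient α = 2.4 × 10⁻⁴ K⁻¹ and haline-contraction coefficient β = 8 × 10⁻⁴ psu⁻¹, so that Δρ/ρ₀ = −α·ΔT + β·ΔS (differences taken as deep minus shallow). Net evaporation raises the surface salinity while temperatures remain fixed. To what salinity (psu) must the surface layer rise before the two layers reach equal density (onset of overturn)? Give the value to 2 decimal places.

36.36 psu

Neutral buoyancy requires −α(T_deep − T_surf) + β(S_deep − S_surf′) = 0.
S_surf′ = S_deep − (α/β)·ΔT = 34.44 − (2.4 × 10⁻⁴/8 × 10⁻⁴)·(-6.4) = 36.3600 psu.
Increase required: 36.3600 − 35.06 = 1.3000 psu.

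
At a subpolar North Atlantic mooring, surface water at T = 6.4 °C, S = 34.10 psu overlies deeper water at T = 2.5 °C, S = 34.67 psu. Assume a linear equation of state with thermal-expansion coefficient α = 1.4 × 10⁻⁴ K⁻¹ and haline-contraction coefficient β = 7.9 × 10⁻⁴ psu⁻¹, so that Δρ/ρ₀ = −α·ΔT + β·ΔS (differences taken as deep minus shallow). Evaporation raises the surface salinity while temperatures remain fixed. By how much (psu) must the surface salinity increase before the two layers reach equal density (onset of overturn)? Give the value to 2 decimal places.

1.26 psu

Neutral buoyancy requires −α(T_deep − T_surf) + β(S_deep − S_surf′) = 0.
S_surf′ = S_deep − (α/β)·ΔT = 34.67 − (1.4 × 10⁻⁴/7.9 × 10⁻⁴)·(-3.9) = 35.3611 psu.
Increase required: 35.3611 − 34.10 = 1.2611 psu.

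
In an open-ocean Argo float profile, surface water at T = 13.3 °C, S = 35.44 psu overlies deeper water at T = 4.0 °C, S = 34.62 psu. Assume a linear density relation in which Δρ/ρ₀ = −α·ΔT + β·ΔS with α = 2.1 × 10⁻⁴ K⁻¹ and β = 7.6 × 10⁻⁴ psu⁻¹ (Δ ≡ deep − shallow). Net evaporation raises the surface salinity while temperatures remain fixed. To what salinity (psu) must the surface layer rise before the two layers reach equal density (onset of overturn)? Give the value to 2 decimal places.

Neutral buoyancy requires −α(T_deep − T_surf) + β(S_deep − S_surf′) = 0.
S_surf′ = S_deep − (α/β)·ΔT = 34.62 − (2.1 × 10⁻⁴/7.6 × 10⁻⁴)·(-9.3) = 37.1897 psu.
Increase required: 37.1897 − 35.44 = 1.7497 psu.

37.19 psu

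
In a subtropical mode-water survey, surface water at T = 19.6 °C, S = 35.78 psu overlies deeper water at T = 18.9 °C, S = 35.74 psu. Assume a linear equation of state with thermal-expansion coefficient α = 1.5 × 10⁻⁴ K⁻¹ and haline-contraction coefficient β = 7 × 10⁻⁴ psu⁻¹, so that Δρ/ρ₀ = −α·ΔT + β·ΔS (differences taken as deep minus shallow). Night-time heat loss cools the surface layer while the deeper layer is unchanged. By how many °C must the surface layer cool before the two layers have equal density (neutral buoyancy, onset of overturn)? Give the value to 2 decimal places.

0.51 °C

Neutral buoyancy requires Δρ = 0, i.e. −α(T_deep − T_surf′) + β(S_deep − S_surf) = 0.
T_surf′ = T_deep − (β/α)·ΔS = 18.9 − (7 × 10⁻⁴/1.5 × 10⁻⁴)·(-0.04) = 19.0867 °C.
Cooling required: 19.6 − (19.0867) = 0.5133 °C.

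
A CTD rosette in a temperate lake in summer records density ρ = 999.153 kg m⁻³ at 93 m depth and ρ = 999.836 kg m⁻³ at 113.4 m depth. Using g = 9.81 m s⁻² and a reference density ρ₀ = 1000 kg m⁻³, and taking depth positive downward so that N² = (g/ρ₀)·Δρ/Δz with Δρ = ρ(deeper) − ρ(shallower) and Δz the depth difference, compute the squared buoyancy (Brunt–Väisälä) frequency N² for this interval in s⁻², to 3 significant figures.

Δρ = 999.836 − 999.153 = 0.683 kg m⁻³ over Δz = 113.4 − 93 = 20.4 m.
N² = (9.81/1000) × (0.683/20.4) = 3.2844 × 10⁻⁴ s⁻² ≈ 3.28 × 10⁻⁴ s⁻².
Since Δρ > 0 the layer is stably stratified.

3.28 × 10⁻⁴ s⁻²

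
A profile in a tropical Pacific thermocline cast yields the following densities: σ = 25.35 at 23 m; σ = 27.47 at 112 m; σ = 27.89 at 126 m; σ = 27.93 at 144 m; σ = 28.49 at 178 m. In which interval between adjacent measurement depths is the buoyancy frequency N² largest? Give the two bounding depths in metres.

Compute the density gradient over each adjacent pair:
  23–112 m: Δρ/Δz = 2.12/89 = 0.024 kg m⁻⁴
  112–126 m: Δρ/Δz = 0.42/14 = 0.030 kg m⁻⁴
  126–144 m: Δρ/Δz = 0.04/18 = 2.2 × 10⁻³ kg m⁻⁴
  144–178 m: Δρ/Δz = 0.56/34 = 0.016 kg m⁻⁴
The largest gradient is in the 112–126 m interval — the pycnocline.

112–126 m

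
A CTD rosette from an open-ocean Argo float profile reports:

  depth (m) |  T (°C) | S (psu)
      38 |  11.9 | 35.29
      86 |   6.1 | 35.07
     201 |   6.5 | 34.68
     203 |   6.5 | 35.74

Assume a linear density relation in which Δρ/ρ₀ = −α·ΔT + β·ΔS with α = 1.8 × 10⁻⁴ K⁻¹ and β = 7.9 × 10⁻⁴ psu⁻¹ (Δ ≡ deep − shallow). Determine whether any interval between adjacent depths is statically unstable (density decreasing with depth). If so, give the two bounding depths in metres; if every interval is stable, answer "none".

86–201 m

Evaluate Δρ/ρ₀ = −αΔT + βΔS across each adjacent pair:
  38–86 m: −αΔT+βΔS = −(1.8 × 10⁻⁴)(-5.8)+(7.9 × 10⁻⁴)(-0.22) = 8.7 × 10⁻⁴ → stable
  86–201 m: −αΔT+βΔS = −(1.8 × 10⁻⁴)(+0.4)+(7.9 × 10⁻⁴)(-0.39) = -3.8 × 10⁻⁴ → UNSTABLE
  201–203 m: −αΔT+βΔS = −(1.8 × 10⁻⁴)(+0.0)+(7.9 × 10⁻⁴)(+1.06) = 8.4 × 10⁻⁴ → stable
The 86–201 m interval has Δρ < 0: lighter water underlies denser water.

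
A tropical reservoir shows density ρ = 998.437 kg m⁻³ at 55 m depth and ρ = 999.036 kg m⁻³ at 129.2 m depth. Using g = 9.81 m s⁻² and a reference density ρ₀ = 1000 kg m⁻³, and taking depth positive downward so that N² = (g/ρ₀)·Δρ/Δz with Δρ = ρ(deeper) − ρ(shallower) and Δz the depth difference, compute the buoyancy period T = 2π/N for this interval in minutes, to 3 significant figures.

Δρ = 999.036 − 998.437 = 0.599 kg m⁻³ over Δz = 129.2 − 55 = 74.2 m.
N² = (9.81/1000) × (0.599/74.2) = 7.9194 × 10⁻⁵ s⁻².
N = √(7.9194 × 10⁻⁵) = 8.8991 × 10⁻³ rad s⁻¹, so T = 2π/N = 706.05 s = 11.768 min ≈ 11.8 min.

11.8 min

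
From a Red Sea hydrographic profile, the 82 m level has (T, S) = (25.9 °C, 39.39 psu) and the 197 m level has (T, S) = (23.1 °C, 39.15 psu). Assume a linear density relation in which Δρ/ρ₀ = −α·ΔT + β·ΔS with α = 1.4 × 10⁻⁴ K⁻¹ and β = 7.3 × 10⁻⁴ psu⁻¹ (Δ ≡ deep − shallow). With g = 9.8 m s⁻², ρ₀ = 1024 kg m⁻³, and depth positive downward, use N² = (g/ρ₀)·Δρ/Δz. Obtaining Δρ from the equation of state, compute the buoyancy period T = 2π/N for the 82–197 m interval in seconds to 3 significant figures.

1.46 × 10³ s

ΔT = -2.8 K, ΔS = -0.24 psu (deep − shallow).
Δρ/ρ₀ = −αΔT + βΔS = 3.92 × 10⁻⁴ − 1.752 × 10⁻⁴ = 2.168 × 10⁻⁴, so Δρ ≈ 0.2220 kg m⁻³.
N² = (g/ρ₀)·Δρ/Δz = g·(Δρ/ρ₀)/Δz = 9.8 × 2.168 × 10⁻⁴ / 115 = 1.8475 × 10⁻⁵ s⁻².
N = √(1.8475 × 10⁻⁵) = 4.2983 × 10⁻³ rad s⁻¹ → T = 2π/N = 1.4618 × 10³ s ≈ 1.46 × 10³ s.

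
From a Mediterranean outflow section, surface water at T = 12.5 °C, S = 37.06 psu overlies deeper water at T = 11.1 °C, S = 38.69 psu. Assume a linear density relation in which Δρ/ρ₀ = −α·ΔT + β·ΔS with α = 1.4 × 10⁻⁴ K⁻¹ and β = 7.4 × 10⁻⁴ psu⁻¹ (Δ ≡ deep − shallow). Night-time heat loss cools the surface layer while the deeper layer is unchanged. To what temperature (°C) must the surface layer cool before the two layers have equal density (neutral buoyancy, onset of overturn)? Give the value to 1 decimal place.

2.5 °C

Neutral buoyancy requires Δρ = 0, i.e. −α(T_deep − T_surf′) + β(S_deep − S_surf) = 0.
T_surf′ = T_deep − (β/α)·ΔS = 11.1 − (7.4 × 10⁻⁴/1.4 × 10⁻⁴)·(+1.63) = 2.484 °C.
Cooling required: 12.5 − (2.484) = 10.016 °C.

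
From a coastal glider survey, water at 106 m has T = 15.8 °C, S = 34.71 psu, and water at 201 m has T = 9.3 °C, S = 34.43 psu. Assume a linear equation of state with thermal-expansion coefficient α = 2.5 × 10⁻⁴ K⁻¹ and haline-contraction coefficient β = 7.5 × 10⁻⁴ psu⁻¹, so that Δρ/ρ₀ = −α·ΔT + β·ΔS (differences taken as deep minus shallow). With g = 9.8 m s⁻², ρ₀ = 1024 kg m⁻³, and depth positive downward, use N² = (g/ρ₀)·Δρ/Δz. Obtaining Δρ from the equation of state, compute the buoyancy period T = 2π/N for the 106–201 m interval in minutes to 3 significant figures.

ΔT = -6.5 K, ΔS = -0.28 psu (deep − shallow).
Δρ/ρ₀ = −αΔT + βΔS = 1.625 × 10⁻³ − 2.10 × 10⁻⁴ = 1.415 × 10⁻³, so Δρ ≈ 1.449 kg m⁻³.
N² = (g/ρ₀)·Δρ/Δz = g·(Δρ/ρ₀)/Δz = 9.8 × 1.415 × 10⁻³ / 95 = 1.4597 × 10⁻⁴ s⁻².
N = √(1.4597 × 10⁻⁴) = 0.012082 rad s⁻¹ → T = 2π/N = 520.05 s = 8.6675 min ≈ 8.67 min.

8.67 min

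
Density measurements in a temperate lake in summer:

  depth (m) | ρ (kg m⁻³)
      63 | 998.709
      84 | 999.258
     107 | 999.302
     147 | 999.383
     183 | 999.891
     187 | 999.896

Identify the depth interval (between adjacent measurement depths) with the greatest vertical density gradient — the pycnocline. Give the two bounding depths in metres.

63–84 m

Compute the density gradient over each adjacent pair:
  63–84 m: Δρ/Δz = 0.549/21 = 0.026 kg m⁻⁴
  84–107 m: Δρ/Δz = 0.044/23 = 1.9 × 10⁻³ kg m⁻⁴
  107–147 m: Δρ/Δz = 0.081/40 = 2.0 × 10⁻³ kg m⁻⁴
  147–183 m: Δρ/Δz = 0.508/36 = 0.014 kg m⁻⁴
  183–187 m: Δρ/Δz = 0.005/4 = 1.3 × 10⁻³ kg m⁻⁴
The largest gradient is in the 63–84 m interval — the pycnocline.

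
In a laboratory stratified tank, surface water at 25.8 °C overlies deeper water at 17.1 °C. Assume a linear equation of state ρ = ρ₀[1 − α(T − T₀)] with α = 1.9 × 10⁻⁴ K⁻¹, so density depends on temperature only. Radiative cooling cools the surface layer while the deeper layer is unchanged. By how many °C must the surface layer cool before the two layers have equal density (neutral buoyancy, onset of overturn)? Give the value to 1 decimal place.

8.7 °C

With temperature the only control, equal density requires T_surf′ = T_deep.
T_surf′ = 17.1 °C.
Cooling required: 25.8 − 17.1 = 8.7 °C.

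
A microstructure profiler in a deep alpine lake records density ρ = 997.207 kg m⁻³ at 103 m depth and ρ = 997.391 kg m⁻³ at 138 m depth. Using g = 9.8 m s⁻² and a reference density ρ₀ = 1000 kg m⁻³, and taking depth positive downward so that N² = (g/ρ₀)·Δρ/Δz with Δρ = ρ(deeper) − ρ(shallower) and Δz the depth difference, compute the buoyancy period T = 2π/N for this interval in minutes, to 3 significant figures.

Δρ = 997.391 − 997.207 = 0.184 kg m⁻³ over Δz = 138 − 103 = 35 m.
N² = (9.8/1000) × (0.184/35) = 5.1520 × 10⁻⁵ s⁻².
N = √(5.1520 × 10⁻⁵) = 7.1777 × 10⁻³ rad s⁻¹, so T = 2π/N = 875.38 s = 14.590 min ≈ 14.6 min.
Since Δρ > 0 the layer is stably stratified.

14.6 min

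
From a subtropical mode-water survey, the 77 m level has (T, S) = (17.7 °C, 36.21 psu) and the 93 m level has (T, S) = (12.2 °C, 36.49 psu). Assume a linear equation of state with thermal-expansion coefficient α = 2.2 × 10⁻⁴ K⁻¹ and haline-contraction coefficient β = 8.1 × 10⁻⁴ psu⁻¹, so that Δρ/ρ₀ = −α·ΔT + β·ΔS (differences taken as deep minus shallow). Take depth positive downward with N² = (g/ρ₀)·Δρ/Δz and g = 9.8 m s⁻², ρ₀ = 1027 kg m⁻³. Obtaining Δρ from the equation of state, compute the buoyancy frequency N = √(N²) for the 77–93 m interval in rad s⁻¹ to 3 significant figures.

0.0297 rad s⁻¹

ΔT = -5.5 K, ΔS = +0.28 psu (deep − shallow).
Δρ/ρ₀ = −αΔT + βΔS = 1.21 × 10⁻³ + 2.268 × 10⁻⁴ = 1.4368 × 10⁻³, so Δρ ≈ 1.476 kg m⁻³.
N² = (g/ρ₀)·Δρ/Δz = g·(Δρ/ρ₀)/Δz = 9.8 × 1.4368 × 10⁻³ / 16 = 8.8004 × 10⁻⁴ s⁻².
N = √(8.8004 × 10⁻⁴) = 0.029665 rad s⁻¹ ≈ 0.0297 rad s⁻¹.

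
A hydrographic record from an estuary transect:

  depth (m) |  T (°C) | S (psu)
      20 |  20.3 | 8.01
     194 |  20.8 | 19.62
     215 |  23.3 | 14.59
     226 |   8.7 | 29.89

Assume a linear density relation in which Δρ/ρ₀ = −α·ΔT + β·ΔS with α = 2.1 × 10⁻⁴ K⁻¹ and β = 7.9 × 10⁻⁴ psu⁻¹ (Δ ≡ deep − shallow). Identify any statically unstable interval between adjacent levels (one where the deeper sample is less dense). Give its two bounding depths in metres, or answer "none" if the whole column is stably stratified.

194–215 m

Evaluate Δρ/ρ₀ = −αΔT + βΔS across each adjacent pair:
  20–194 m: −αΔT+βΔS = −(2.1 × 10⁻⁴)(+0.5)+(7.9 × 10⁻⁴)(+11.61) = 9.1 × 10⁻³ → stable
  194–215 m: −αΔT+βΔS = −(2.1 × 10⁻⁴)(+2.5)+(7.9 × 10⁻⁴)(-5.03) = -4.5 × 10⁻³ → UNSTABLE
  215–226 m: −αΔT+βΔS = −(2.1 × 10⁻⁴)(-14.6)+(7.9 × 10⁻⁴)(+15.30) = 0.015 → stable
The 194–215 m interval has Δρ < 0: lighter water underlies denser water.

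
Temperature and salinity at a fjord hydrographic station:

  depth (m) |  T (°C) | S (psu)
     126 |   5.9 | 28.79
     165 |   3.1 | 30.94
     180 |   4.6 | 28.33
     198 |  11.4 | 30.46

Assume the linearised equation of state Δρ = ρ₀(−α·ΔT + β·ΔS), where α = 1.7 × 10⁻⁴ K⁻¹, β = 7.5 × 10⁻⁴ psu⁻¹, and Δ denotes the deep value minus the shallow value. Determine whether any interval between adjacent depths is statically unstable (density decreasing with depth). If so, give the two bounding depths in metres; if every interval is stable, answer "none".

Evaluate Δρ/ρ₀ = −αΔT + βΔS across each adjacent pair:
  126–165 m: −αΔT+βΔS = −(1.7 × 10⁻⁴)(-2.8)+(7.5 × 10⁻⁴)(+2.15) = 2.1 × 10⁻³ → stable
  165–180 m: −αΔT+βΔS = −(1.7 × 10⁻⁴)(+1.5)+(7.5 × 10⁻⁴)(-2.61) = -2.2 × 10⁻³ → UNSTABLE
  180–198 m: −αΔT+βΔS = −(1.7 × 10⁻⁴)(+6.8)+(7.5 × 10⁻⁴)(+2.13) = 4.4 × 10⁻⁴ → stable
The 165–180 m interval has Δρ < 0: lighter water underlies denser water.

165–180 m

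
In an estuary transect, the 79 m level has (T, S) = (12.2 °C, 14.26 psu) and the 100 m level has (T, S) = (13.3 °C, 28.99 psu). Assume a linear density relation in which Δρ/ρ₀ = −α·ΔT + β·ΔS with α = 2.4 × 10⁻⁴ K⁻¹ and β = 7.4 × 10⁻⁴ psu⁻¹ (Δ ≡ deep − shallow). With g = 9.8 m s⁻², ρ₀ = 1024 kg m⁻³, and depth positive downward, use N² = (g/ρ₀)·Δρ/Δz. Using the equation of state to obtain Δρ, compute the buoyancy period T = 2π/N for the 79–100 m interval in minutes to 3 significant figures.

ΔT = +1.1 K, ΔS = +14.73 psu (deep − shallow).
Δρ/ρ₀ = −αΔT + βΔS = -2.64 × 10⁻⁴ + 0.0109002 = 0.0106362, so Δρ ≈ 10.89 kg m⁻³.
N² = (g/ρ₀)·Δρ/Δz = g·(Δρ/ρ₀)/Δz = 9.8 × 0.0106362 / 21 = 4.9636 × 10⁻³ s⁻².
N = √(4.9636 × 10⁻³) = 0.070453 rad s⁻¹ → T = 2π/N = 89.183 s = 1.4864 min ≈ 1.49 min.

1.49 min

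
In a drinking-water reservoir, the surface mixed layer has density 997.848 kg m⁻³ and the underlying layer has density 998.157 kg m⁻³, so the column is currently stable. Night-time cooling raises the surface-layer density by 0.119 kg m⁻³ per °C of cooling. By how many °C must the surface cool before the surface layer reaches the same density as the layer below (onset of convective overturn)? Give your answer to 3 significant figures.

2.60 °C

Density deficit of the surface layer: 998.157 − 997.848 = 0.309 kg m⁻³.
Required change = 0.309 / 0.119 = 2.60 °C.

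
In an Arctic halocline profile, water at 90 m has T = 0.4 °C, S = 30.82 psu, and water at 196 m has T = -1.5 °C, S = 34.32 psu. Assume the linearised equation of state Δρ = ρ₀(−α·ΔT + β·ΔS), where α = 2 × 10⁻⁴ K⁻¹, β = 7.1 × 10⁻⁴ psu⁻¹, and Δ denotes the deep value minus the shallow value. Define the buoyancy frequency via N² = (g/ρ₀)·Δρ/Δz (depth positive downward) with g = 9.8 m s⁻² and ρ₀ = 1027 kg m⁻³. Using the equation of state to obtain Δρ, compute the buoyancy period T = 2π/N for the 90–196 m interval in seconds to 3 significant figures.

ΔT = -1.9 K, ΔS = +3.50 psu (deep − shallow).
Δρ/ρ₀ = −αΔT + βΔS = 3.80 × 10⁻⁴ + 2.485 × 10⁻³ = 2.865 × 10⁻³, so Δρ ≈ 2.942 kg m⁻³.
N² = (g/ρ₀)·Δρ/Δz = g·(Δρ/ρ₀)/Δz = 9.8 × 2.865 × 10⁻³ / 106 = 2.6488 × 10⁻⁴ s⁻².
N = √(2.6488 × 10⁻⁴) = 0.016275 rad s⁻¹ → T = 2π/N = 386.06 s ≈ 386 s.

386 s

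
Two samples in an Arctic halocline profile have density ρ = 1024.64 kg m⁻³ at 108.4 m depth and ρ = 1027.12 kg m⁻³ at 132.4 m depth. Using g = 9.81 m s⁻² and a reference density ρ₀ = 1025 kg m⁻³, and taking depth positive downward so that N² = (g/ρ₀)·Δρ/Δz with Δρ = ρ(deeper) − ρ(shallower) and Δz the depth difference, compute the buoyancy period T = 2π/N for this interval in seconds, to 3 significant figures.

Δρ = 1027.12 − 1024.64 = 2.48 kg m⁻³ over Δz = 132.4 − 108.4 = 24 m.
N² = (9.81/1025) × (2.48/24) = 9.8898 × 10⁻⁴ s⁻².
N = √(9.8898 × 10⁻⁴) = 0.031448 rad s⁻¹, so T = 2π/N = 199.80 s ≈ 200 s.

200 s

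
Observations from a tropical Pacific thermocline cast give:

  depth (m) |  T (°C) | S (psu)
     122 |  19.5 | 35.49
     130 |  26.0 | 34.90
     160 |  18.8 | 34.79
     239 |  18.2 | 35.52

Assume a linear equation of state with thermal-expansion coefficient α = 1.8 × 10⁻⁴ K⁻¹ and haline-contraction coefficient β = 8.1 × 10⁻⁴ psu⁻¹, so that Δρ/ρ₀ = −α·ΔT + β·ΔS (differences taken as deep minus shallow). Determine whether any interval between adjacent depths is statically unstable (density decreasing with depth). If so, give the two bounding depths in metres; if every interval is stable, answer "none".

122–130 m

Evaluate Δρ/ρ₀ = −αΔT + βΔS across each adjacent pair:
  122–130 m: −αΔT+βΔS = −(1.8 × 10⁻⁴)(+6.5)+(8.1 × 10⁻⁴)(-0.59) = -1.6 × 10⁻³ → UNSTABLE
  130–160 m: −αΔT+βΔS = −(1.8 × 10⁻⁴)(-7.2)+(8.1 × 10⁻⁴)(-0.11) = 1.2 × 10⁻³ → stable
  160–239 m: −αΔT+βΔS = −(1.8 × 10⁻⁴)(-0.6)+(8.1 × 10⁻⁴)(+0.73) = 7.0 × 10⁻⁴ → stable
The 122–130 m interval has Δρ < 0: lighter water underlies denser water.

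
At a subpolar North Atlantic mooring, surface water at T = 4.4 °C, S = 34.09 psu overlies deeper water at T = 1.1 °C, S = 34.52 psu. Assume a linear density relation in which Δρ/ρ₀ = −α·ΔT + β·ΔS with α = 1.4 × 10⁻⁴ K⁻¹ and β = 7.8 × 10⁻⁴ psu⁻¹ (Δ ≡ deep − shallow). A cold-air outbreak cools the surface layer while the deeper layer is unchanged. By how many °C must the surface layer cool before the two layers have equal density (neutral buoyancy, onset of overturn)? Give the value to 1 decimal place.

Neutral buoyancy requires Δρ = 0, i.e. −α(T_deep − T_surf′) + β(S_deep − S_surf) = 0.
T_surf′ = T_deep − (β/α)·ΔS = 1.1 − (7.8 × 10⁻⁴/1.4 × 10⁻⁴)·(+0.43) = -1.296 °C.
Cooling required: 4.4 − (-1.296) = 5.696 °C.

5.7 °C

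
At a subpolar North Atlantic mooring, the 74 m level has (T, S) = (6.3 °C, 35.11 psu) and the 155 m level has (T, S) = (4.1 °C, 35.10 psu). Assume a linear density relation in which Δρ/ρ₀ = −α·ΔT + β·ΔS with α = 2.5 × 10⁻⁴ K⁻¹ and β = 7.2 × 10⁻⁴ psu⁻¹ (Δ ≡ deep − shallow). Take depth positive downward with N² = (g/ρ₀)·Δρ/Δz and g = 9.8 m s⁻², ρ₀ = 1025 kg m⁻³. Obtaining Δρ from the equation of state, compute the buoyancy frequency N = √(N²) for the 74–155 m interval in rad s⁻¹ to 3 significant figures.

ΔT = -2.2 K, ΔS = -0.01 psu (deep − shallow).
Δρ/ρ₀ = −αΔT + βΔS = 5.50 × 10⁻⁴ − 7.20 × 10⁻⁶ = 5.428 × 10⁻⁴, so Δρ ≈ 0.5564 kg m⁻³.
N² = (g/ρ₀)·Δρ/Δz = g·(Δρ/ρ₀)/Δz = 9.8 × 5.428 × 10⁻⁴ / 81 = 6.5672 × 10⁻⁵ s⁻².
N = √(6.5672 × 10⁻⁵) = 8.1038 × 10⁻³ rad s⁻¹ ≈ 8.10 × 10⁻³ rad s⁻¹.

8.10 × 10⁻³ rad s⁻¹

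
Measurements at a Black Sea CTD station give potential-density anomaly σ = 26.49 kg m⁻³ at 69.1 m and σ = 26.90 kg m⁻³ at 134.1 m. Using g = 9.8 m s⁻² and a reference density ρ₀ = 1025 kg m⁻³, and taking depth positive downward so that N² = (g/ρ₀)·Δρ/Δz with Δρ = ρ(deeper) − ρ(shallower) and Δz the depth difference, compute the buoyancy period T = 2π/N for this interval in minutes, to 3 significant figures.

Δρ = 1026.90 − 1026.49 = 0.41 kg m⁻³ over Δz = 134.1 − 69.1 = 65 m.
N² = (9.8/1025) × (0.41/65) = 6.0308 × 10⁻⁵ s⁻².
N = √(6.0308 × 10⁻⁵) = 7.7658 × 10⁻³ rad s⁻¹, so T = 2π/N = 809.08 s = 13.485 min ≈ 13.5 min.
Since Δρ > 0 the layer is stably stratified.

13.5 min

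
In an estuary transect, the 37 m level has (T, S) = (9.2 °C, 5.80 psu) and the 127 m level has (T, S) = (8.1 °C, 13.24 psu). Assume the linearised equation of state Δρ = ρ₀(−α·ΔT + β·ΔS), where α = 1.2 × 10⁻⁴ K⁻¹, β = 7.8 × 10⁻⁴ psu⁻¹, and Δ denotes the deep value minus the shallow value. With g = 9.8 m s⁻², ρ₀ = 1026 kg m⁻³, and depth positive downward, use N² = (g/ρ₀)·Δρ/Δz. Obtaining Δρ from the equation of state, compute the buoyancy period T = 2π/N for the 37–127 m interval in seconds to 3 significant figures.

ΔT = -1.1 K, ΔS = +7.44 psu (deep − shallow).
Δρ/ρ₀ = −αΔT + βΔS = 1.32 × 10⁻⁴ + 5.8032 × 10⁻³ = 5.9352 × 10⁻³, so Δρ ≈ 6.090 kg m⁻³.
N² = (g/ρ₀)·Δρ/Δz = g·(Δρ/ρ₀)/Δz = 9.8 × 5.9352 × 10⁻³ / 90 = 6.4628 × 10⁻⁴ s⁻².
N = √(6.4628 × 10⁻⁴) = 0.025422 rad s⁻¹ → T = 2π/N = 247.16 s ≈ 247 s.

247 s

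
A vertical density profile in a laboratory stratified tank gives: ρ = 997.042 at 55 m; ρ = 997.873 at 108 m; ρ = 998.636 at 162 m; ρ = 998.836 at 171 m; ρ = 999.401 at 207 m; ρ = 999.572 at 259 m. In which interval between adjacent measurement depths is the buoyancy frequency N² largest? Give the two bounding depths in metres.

Compute the density gradient over each adjacent pair:
  55–108 m: Δρ/Δz = 0.831/53 = 0.016 kg m⁻⁴
  108–162 m: Δρ/Δz = 0.763/54 = 0.014 kg m⁻⁴
  162–171 m: Δρ/Δz = 0.200/9 = 0.022 kg m⁻⁴
  171–207 m: Δρ/Δz = 0.565/36 = 0.016 kg m⁻⁴
  207–259 m: Δρ/Δz = 0.171/52 = 3.3 × 10⁻³ kg m⁻⁴
The largest gradient is in the 162–171 m interval — the pycnocline.

162–171 m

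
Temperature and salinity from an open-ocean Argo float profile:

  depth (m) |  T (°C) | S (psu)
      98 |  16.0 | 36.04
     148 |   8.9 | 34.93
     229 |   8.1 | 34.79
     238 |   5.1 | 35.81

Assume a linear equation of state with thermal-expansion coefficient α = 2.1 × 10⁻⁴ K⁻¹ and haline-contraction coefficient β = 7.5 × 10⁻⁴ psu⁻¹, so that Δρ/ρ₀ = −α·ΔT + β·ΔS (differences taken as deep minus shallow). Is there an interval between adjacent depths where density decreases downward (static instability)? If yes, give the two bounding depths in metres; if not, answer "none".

Evaluate Δρ/ρ₀ = −αΔT + βΔS across each adjacent pair:
  98–148 m: −αΔT+βΔS = −(2.1 × 10⁻⁴)(-7.1)+(7.5 × 10⁻⁴)(-1.11) = 6.6 × 10⁻⁴ → stable
  148–229 m: −αΔT+βΔS = −(2.1 × 10⁻⁴)(-0.8)+(7.5 × 10⁻⁴)(-0.14) = 6.3 × 10⁻⁵ → stable
  229–238 m: −αΔT+βΔS = −(2.1 × 10⁻⁴)(-3.0)+(7.5 × 10⁻⁴)(+1.02) = 1.4 × 10⁻³ → stable
Every interval has Δρ > 0: the column is stably stratified throughout.

none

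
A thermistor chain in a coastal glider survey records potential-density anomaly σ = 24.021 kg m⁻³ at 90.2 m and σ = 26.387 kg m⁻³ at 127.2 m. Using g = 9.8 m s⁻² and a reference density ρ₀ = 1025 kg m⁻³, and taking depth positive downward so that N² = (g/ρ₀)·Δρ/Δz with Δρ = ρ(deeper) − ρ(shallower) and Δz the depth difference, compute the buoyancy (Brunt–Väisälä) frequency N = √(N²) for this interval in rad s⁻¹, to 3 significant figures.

Δρ = 1026.387 − 1024.021 = 2.366 kg m⁻³ over Δz = 127.2 − 90.2 = 37 m.
N² = (9.8/1025) × (2.366/37) = 6.1139 × 10⁻⁴ s⁻².
N = √(6.1139 × 10⁻⁴) = 0.024726 rad s⁻¹ ≈ 0.0247 rad s⁻¹.
A positive N² confirms static stability across the interval.

0.0247 rad s⁻¹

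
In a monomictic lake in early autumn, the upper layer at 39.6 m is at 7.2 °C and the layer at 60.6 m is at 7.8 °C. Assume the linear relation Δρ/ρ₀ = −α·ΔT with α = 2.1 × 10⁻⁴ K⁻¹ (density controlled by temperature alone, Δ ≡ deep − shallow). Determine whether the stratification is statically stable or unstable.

ΔT = 7.8 − 7.2 = +0.6 K, so Δρ/ρ₀ = −αΔT = -1.26 × 10⁻⁴.
Δρ/ρ₀ < 0, so Δρ < 0: deeper water is lighter → statically unstable; the column would overturn.

unstable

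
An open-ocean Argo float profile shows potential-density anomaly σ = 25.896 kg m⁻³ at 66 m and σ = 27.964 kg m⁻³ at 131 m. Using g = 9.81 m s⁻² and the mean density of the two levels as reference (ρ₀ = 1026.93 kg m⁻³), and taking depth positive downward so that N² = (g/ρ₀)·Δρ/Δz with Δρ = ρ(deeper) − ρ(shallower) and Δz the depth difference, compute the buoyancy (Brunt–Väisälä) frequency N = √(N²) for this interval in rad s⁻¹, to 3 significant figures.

0.0174 rad s⁻¹

Δρ = 1027.964 − 1025.896 = 2.068 kg m⁻³ over Δz = 131 − 66 = 65 m.
N² = (9.81/1026.93) × (2.068/65) = 3.0392 × 10⁻⁴ s⁻².
N = √(3.0392 × 10⁻⁴) = 0.017433 rad s⁻¹ ≈ 0.0174 rad s⁻¹.
N² > 0, so the interval is statically stable.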